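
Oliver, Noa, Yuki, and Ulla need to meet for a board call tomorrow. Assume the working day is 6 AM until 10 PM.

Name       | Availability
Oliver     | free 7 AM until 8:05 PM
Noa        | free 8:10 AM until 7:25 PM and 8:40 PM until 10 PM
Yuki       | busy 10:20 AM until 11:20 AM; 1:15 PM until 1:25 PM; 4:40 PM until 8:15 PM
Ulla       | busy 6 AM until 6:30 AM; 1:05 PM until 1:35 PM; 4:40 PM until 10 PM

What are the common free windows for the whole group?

08:10-10:20, 11:20-13:05, 13:35-16:40

Oliver free: 07:00-20:05.
Noa free: 08:10-19:25, 20:40-22:00.
Yuki free: 06:00-10:20, 11:20-13:15, 13:25-16:40, 20:15-22:00 (invert busy blocks within the working day).
Ulla free: 06:30-13:05, 13:35-16:40 (invert busy blocks within the working day).
Oliver ∩ Noa: 08:10-19:25.
Oliver ∩ Noa ∩ Yuki: 08:10-10:20, 11:20-13:15, 13:25-16:40.
Oliver ∩ Noa ∩ Yuki ∩ Ulla: 08:10-10:20, 11:20-13:05, 13:35-16:40.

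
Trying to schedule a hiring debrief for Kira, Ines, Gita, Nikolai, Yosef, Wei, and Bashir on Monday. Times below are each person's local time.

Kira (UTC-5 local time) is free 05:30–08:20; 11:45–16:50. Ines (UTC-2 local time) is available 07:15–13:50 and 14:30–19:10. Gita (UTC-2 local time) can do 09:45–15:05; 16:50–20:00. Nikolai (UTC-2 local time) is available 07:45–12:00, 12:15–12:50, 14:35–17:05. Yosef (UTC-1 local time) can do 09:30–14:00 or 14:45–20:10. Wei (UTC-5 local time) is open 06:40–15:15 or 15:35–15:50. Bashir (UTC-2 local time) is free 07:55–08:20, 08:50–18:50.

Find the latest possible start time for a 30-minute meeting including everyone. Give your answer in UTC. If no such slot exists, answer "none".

Kira in UTC: 10:30-13:20, 16:45-21:50 (add 5h to convert from UTC-5).
Ines in UTC: 09:15-15:50, 16:30-21:10 (add 2h to convert from UTC-2).
Gita in UTC: 11:45-17:05, 18:50-22:00 (add 2h to convert from UTC-2).
Nikolai in UTC: 09:45-14:00, 14:15-14:50, 16:35-19:05 (add 2h to convert from UTC-2).
Yosef in UTC: 10:30-15:00, 15:45-21:10 (add 1h to convert from UTC-1).
Wei in UTC: 11:40-20:15, 20:35-20:50 (add 5h to convert from UTC-5).
Bashir in UTC: 09:55-10:20, 10:50-20:50 (add 2h to convert from UTC-2).
Kira ∩ Ines: 10:30-13:20, 16:45-21:10.
Kira ∩ Ines ∩ Gita: 11:45-13:20, 16:45-17:05, 18:50-21:10.
Kira ∩ Ines ∩ Gita ∩ Nikolai: 11:45-13:20, 16:45-17:05, 18:50-19:05.
Kira ∩ Ines ∩ Gita ∩ Nikolai ∩ Yosef: 11:45-13:20, 16:45-17:05, 18:50-19:05.
Kira ∩ Ines ∩ Gita ∩ Nikolai ∩ Yosef ∩ Wei: 11:45-13:20, 16:45-17:05, 18:50-19:05.
Kira ∩ Ines ∩ Gita ∩ Nikolai ∩ Yosef ∩ Wei ∩ Bashir: 11:45-13:20, 16:45-17:05, 18:50-19:05.
The last common window of at least 30 minutes is 11:45-13:20; a 30-minute meeting can start as late as 12:50 and still end by 13:20.

12:50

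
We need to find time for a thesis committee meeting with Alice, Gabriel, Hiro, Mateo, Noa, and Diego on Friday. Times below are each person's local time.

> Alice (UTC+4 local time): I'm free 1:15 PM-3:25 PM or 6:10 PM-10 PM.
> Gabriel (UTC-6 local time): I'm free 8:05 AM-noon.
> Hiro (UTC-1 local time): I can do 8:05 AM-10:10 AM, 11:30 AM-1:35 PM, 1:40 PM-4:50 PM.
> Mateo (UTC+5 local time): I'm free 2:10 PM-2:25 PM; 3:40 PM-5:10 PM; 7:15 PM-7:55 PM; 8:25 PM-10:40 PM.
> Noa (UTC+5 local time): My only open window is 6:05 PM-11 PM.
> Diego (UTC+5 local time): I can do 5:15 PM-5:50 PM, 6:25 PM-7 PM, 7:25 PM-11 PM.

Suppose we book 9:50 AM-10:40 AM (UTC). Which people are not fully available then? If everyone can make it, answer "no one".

Alice in UTC: 09:15-11:25, 14:10-18:00 (subtract 4h to convert from UTC+4).
Gabriel in UTC: 14:05-18:00 (add 6h to convert from UTC-6).
Hiro in UTC: 09:05-11:10, 12:30-14:35, 14:40-17:50 (add 1h to convert from UTC-1).
Mateo in UTC: 09:10-09:25, 10:40-12:10, 14:15-14:55, 15:25-17:40 (subtract 5h to convert from UTC+5).
Noa in UTC: 13:05-18:00 (subtract 5h to convert from UTC+5).
Diego in UTC: 12:15-12:50, 13:25-14:00, 14:25-18:00 (subtract 5h to convert from UTC+5).
Alice: free for 09:50-10:40. Gabriel: not fully free for 09:50-10:40. Hiro: free for 09:50-10:40. Mateo: not fully free for 09:50-10:40. Noa: not fully free for 09:50-10:40. Diego: not fully free for 09:50-10:40.

Diego, Gabriel, Mateo, Noa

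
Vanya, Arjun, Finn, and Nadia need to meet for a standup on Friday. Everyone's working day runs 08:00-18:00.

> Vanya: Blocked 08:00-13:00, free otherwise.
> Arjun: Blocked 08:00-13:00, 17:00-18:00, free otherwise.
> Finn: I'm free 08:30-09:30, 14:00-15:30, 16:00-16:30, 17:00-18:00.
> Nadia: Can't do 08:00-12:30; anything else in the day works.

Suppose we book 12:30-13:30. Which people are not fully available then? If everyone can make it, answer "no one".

Vanya free: 13:00-18:00 (invert busy blocks within the working day).
Arjun free: 13:00-17:00 (invert busy blocks within the working day).
Finn free: 08:30-09:30, 14:00-15:30, 16:00-16:30, 17:00-18:00.
Nadia free: 12:30-18:00 (invert busy blocks within the working day).
Vanya: not fully free for 12:30-13:30. Arjun: not fully free for 12:30-13:30. Finn: not fully free for 12:30-13:30. Nadia: free for 12:30-13:30.

Arjun, Finn, Vanya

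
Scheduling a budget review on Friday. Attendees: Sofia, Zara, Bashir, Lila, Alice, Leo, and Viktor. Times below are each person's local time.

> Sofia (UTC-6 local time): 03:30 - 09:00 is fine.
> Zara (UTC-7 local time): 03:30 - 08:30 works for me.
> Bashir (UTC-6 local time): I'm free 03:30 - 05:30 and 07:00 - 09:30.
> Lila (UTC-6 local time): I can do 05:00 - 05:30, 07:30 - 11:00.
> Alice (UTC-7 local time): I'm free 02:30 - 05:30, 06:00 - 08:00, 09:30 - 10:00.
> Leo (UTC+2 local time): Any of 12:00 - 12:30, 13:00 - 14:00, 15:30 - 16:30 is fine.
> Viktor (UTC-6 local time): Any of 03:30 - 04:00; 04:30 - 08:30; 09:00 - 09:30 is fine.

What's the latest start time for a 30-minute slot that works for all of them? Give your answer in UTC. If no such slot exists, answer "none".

Sofia in UTC: 09:30-15:00 (add 6h to convert from UTC-6).
Zara in UTC: 10:30-15:30 (add 7h to convert from UTC-7).
Bashir in UTC: 09:30-11:30, 13:00-15:30 (add 6h to convert from UTC-6).
Lila in UTC: 11:00-11:30, 13:30-17:00 (add 6h to convert from UTC-6).
Alice in UTC: 09:30-12:30, 13:00-15:00, 16:30-17:00 (add 7h to convert from UTC-7).
Leo in UTC: 10:00-10:30, 11:00-12:00, 13:30-14:30 (subtract 2h to convert from UTC+2).
Viktor in UTC: 09:30-10:00, 10:30-14:30, 15:00-15:30 (add 6h to convert from UTC-6).
Sofia ∩ Zara: 10:30-15:00.
Sofia ∩ Zara ∩ Bashir: 10:30-11:30, 13:00-15:00.
Sofia ∩ Zara ∩ Bashir ∩ Lila: 11:00-11:30, 13:30-15:00.
Sofia ∩ Zara ∩ Bashir ∩ Lila ∩ Alice: 11:00-11:30, 13:30-15:00.
Sofia ∩ Zara ∩ Bashir ∩ Lila ∩ Alice ∩ Leo: 11:00-11:30, 13:30-14:30.
Sofia ∩ Zara ∩ Bashir ∩ Lila ∩ Alice ∩ Leo ∩ Viktor: 11:00-11:30, 13:30-14:30.
Those are the intersection windows.
The last common window of at least 30 minutes is 13:30-14:30; a 30-minute meeting can start as late as 14:00 and still end by 14:30.

14:00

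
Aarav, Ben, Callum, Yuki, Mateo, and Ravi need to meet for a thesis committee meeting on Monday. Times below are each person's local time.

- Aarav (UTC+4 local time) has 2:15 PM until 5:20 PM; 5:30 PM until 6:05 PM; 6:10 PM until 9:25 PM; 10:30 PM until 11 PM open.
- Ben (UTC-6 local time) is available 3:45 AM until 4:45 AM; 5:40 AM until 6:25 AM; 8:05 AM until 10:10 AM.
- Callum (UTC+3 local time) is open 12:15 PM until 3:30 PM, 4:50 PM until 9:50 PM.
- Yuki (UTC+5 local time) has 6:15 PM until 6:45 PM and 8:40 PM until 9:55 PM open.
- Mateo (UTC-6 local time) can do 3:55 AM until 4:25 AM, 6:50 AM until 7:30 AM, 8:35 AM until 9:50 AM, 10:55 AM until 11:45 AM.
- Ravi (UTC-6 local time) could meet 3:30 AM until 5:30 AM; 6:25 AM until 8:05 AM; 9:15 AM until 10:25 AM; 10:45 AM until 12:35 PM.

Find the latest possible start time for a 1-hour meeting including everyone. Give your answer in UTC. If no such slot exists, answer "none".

none

Aarav in UTC: 10:15-13:20, 13:30-14:05, 14:10-17:25, 18:30-19:00 (subtract 4h to convert from UTC+4).
Ben in UTC: 09:45-10:45, 11:40-12:25, 14:05-16:10 (add 6h to convert from UTC-6).
Callum in UTC: 09:15-12:30, 13:50-18:50 (subtract 3h to convert from UTC+3).
Yuki in UTC: 13:15-13:45, 15:40-16:55 (subtract 5h to convert from UTC+5).
Mateo in UTC: 09:55-10:25, 12:50-13:30, 14:35-15:50, 16:55-17:45 (add 6h to convert from UTC-6).
Ravi in UTC: 09:30-11:30, 12:25-14:05, 15:15-16:25, 16:45-18:35 (add 6h to convert from UTC-6).
Aarav ∩ Ben: 10:15-10:45, 11:40-12:25, 14:10-16:10.
Aarav ∩ Ben ∩ Callum: 10:15-10:45, 11:40-12:25, 14:10-16:10.
Aarav ∩ Ben ∩ Callum ∩ Yuki: 15:40-16:10.
Aarav ∩ Ben ∩ Callum ∩ Yuki ∩ Mateo: 15:40-15:50.
Aarav ∩ Ben ∩ Callum ∩ Yuki ∩ Mateo ∩ Ravi: 15:40-15:50.
No common window is at least 60 minutes long.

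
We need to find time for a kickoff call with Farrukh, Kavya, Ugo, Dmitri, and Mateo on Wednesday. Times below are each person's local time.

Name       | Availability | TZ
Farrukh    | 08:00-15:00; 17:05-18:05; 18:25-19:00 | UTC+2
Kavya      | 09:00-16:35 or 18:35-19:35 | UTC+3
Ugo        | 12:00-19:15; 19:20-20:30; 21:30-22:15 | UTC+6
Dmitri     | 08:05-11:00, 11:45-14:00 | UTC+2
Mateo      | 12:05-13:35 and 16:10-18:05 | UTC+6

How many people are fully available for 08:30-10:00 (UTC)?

Farrukh in UTC: 06:00-13:00, 15:05-16:05, 16:25-17:00 (subtract 2h to convert from UTC+2).
Kavya in UTC: 06:00-13:35, 15:35-16:35 (subtract 3h to convert from UTC+3).
Ugo in UTC: 06:00-13:15, 13:20-14:30, 15:30-16:15 (subtract 6h to convert from UTC+6).
Dmitri in UTC: 06:05-09:00, 09:45-12:00 (subtract 2h to convert from UTC+2).
Mateo in UTC: 06:05-07:35, 10:10-12:05 (subtract 6h to convert from UTC+6).
Farrukh, Kavya, and Ugo can make the full 08:30-10:00 slot — that's 3.

3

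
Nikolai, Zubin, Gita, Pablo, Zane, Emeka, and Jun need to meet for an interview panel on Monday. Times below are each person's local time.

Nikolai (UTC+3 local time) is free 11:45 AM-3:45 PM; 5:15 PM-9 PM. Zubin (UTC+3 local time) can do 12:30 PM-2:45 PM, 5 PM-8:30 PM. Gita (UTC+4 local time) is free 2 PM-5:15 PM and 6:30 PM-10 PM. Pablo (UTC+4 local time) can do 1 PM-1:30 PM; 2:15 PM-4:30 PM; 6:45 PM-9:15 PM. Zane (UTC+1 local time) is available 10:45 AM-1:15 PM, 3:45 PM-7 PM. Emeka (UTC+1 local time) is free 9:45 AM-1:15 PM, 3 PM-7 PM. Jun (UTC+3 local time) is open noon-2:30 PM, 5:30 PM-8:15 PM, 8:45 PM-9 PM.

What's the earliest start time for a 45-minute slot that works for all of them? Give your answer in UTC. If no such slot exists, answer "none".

Nikolai in UTC: 08:45-12:45, 14:15-18:00 (subtract 3h to convert from UTC+3).
Zubin in UTC: 09:30-11:45, 14:00-17:30 (subtract 3h to convert from UTC+3).
Gita in UTC: 10:00-13:15, 14:30-18:00 (subtract 4h to convert from UTC+4).
Pablo in UTC: 09:00-09:30, 10:15-12:30, 14:45-17:15 (subtract 4h to convert from UTC+4).
Zane in UTC: 09:45-12:15, 14:45-18:00 (subtract 1h to convert from UTC+1).
Emeka in UTC: 08:45-12:15, 14:00-18:00 (subtract 1h to convert from UTC+1).
Jun in UTC: 09:00-11:30, 14:30-17:15, 17:45-18:00 (subtract 3h to convert from UTC+3).
Nikolai ∩ Zubin: 09:30-11:45, 14:15-17:30.
Nikolai ∩ Zubin ∩ Gita: 10:00-11:45, 14:30-17:30.
Nikolai ∩ Zubin ∩ Gita ∩ Pablo: 10:15-11:45, 14:45-17:15.
Nikolai ∩ Zubin ∩ Gita ∩ Pablo ∩ Zane: 10:15-11:45, 14:45-17:15.
Nikolai ∩ Zubin ∩ Gita ∩ Pablo ∩ Zane ∩ Emeka: 10:15-11:45, 14:45-17:15.
Nikolai ∩ Zubin ∩ Gita ∩ Pablo ∩ Zane ∩ Emeka ∩ Jun: 10:15-11:30, 14:45-17:15.
The first common window of at least 45 minutes is 10:15-11:30, so the earliest start is 10:15.

10:15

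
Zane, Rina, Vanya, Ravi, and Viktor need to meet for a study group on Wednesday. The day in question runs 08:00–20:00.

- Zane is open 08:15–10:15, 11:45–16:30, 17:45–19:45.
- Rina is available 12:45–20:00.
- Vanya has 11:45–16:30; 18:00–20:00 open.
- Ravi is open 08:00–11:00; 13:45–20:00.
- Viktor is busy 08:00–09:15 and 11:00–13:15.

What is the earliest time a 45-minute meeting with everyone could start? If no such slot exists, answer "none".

13:45

Zane free: 08:15-10:15, 11:45-16:30, 17:45-19:45.
Rina free: 12:45-20:00.
Vanya free: 11:45-16:30, 18:00-20:00.
Ravi free: 08:00-11:00, 13:45-20:00.
Viktor free: 09:15-11:00, 13:15-20:00 (invert busy blocks within the working day).
Zane ∩ Rina: 12:45-16:30, 17:45-19:45.
Zane ∩ Rina ∩ Vanya: 12:45-16:30, 18:00-19:45.
Zane ∩ Rina ∩ Vanya ∩ Ravi: 13:45-16:30, 18:00-19:45.
Zane ∩ Rina ∩ Vanya ∩ Ravi ∩ Viktor: 13:45-16:30, 18:00-19:45.
The first common window of at least 45 minutes is 13:45-16:30, so the earliest start is 13:45.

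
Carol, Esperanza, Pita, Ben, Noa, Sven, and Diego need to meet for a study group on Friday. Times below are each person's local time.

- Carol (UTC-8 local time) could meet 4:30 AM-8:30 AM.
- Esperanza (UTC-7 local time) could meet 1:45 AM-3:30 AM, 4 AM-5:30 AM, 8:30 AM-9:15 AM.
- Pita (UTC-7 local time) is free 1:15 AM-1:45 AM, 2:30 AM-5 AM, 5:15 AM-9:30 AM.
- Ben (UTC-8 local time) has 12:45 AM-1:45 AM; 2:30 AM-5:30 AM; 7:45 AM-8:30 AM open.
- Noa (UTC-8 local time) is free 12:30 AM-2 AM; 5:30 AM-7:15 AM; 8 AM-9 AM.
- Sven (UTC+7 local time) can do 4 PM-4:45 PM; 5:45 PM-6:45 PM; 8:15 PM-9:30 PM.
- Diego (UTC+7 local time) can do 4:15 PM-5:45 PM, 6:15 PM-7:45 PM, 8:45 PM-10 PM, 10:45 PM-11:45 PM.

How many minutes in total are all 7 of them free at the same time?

Carol in UTC: 12:30-16:30 (add 8h to convert from UTC-8).
Esperanza in UTC: 08:45-10:30, 11:00-12:30, 15:30-16:15 (add 7h to convert from UTC-7).
Pita in UTC: 08:15-08:45, 09:30-12:00, 12:15-16:30 (add 7h to convert from UTC-7).
Ben in UTC: 08:45-09:45, 10:30-13:30, 15:45-16:30 (add 8h to convert from UTC-8).
Noa in UTC: 08:30-10:00, 13:30-15:15, 16:00-17:00 (add 8h to convert from UTC-8).
Sven in UTC: 09:00-09:45, 10:45-11:45, 13:15-14:30 (subtract 7h to convert from UTC+7).
Diego in UTC: 09:15-10:45, 11:15-12:45, 13:45-15:00, 15:45-16:45 (subtract 7h to convert from UTC+7).
Carol ∩ Esperanza: 15:30-16:15.
Carol ∩ Esperanza ∩ Pita: 15:30-16:15.
Carol ∩ Esperanza ∩ Pita ∩ Ben: 15:45-16:15.
Carol ∩ Esperanza ∩ Pita ∩ Ben ∩ Noa: 16:00-16:15.
Carol ∩ Esperanza ∩ Pita ∩ Ben ∩ Noa ∩ Sven: ∅.
Carol ∩ Esperanza ∩ Pita ∩ Ben ∩ Noa ∩ Sven ∩ Diego: ∅.
There is no time when everyone is free.
There is no common window, so the total is 0 minutes.

0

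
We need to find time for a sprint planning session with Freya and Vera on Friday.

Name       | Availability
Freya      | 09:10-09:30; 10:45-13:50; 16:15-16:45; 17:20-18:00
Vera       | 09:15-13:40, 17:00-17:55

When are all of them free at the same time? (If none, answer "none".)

Freya ∩ Vera: 09:15-09:30, 10:45-13:40, 17:20-17:55.

09:15-09:30, 10:45-13:40, 17:20-17:55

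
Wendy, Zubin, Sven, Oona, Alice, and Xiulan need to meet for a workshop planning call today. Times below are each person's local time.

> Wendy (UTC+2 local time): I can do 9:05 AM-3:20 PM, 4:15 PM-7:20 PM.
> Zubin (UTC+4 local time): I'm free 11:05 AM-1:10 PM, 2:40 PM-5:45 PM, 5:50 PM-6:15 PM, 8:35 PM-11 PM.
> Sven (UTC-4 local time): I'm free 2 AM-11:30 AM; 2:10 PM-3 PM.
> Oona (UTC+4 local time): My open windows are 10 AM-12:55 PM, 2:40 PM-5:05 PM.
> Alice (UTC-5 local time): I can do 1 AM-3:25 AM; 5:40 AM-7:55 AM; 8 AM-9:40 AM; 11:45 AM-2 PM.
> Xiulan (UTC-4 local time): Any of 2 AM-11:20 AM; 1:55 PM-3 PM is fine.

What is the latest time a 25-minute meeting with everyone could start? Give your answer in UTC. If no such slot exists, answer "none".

Wendy in UTC: 07:05-13:20, 14:15-17:20 (subtract 2h to convert from UTC+2).
Zubin in UTC: 07:05-09:10, 10:40-13:45, 13:50-14:15, 16:35-19:00 (subtract 4h to convert from UTC+4).
Sven in UTC: 06:00-15:30, 18:10-19:00 (add 4h to convert from UTC-4).
Oona in UTC: 06:00-08:55, 10:40-13:05 (subtract 4h to convert from UTC+4).
Alice in UTC: 06:00-08:25, 10:40-12:55, 13:00-14:40, 16:45-19:00 (add 5h to convert from UTC-5).
Xiulan in UTC: 06:00-15:20, 17:55-19:00 (add 4h to convert from UTC-4).
Wendy ∩ Zubin: 07:05-09:10, 10:40-13:20, 16:35-17:20.
Wendy ∩ Zubin ∩ Sven: 07:05-09:10, 10:40-13:20.
Wendy ∩ Zubin ∩ Sven ∩ Oona: 07:05-08:55, 10:40-13:05.
Wendy ∩ Zubin ∩ Sven ∩ Oona ∩ Alice: 07:05-08:25, 10:40-12:55, 13:00-13:05.
Wendy ∩ Zubin ∩ Sven ∩ Oona ∩ Alice ∩ Xiulan: 07:05-08:25, 10:40-12:55, 13:00-13:05.
The last common window of at least 25 minutes is 10:40-12:55; a 25-minute meeting can start as late as 12:30 and still end by 12:55.

12:30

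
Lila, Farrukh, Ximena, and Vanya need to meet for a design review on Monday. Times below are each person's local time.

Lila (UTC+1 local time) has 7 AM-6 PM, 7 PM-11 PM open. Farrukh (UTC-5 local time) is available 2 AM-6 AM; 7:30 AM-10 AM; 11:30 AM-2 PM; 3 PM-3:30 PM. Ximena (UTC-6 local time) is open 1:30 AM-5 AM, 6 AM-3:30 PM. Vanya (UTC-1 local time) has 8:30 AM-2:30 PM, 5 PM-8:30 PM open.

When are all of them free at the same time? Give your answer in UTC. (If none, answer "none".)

09:30-11:00, 12:30-15:00, 18:00-19:00, 20:00-20:30

Lila in UTC: 06:00-17:00, 18:00-22:00 (subtract 1h to convert from UTC+1).
Farrukh in UTC: 07:00-11:00, 12:30-15:00, 16:30-19:00, 20:00-20:30 (add 5h to convert from UTC-5).
Ximena in UTC: 07:30-11:00, 12:00-21:30 (add 6h to convert from UTC-6).
Vanya in UTC: 09:30-15:30, 18:00-21:30 (add 1h to convert from UTC-1).
Lila ∩ Farrukh: 07:00-11:00, 12:30-15:00, 16:30-17:00, 18:00-19:00, 20:00-20:30.
Lila ∩ Farrukh ∩ Ximena: 07:30-11:00, 12:30-15:00, 16:30-17:00, 18:00-19:00, 20:00-20:30.
Lila ∩ Farrukh ∩ Ximena ∩ Vanya: 09:30-11:00, 12:30-15:00, 18:00-19:00, 20:00-20:30.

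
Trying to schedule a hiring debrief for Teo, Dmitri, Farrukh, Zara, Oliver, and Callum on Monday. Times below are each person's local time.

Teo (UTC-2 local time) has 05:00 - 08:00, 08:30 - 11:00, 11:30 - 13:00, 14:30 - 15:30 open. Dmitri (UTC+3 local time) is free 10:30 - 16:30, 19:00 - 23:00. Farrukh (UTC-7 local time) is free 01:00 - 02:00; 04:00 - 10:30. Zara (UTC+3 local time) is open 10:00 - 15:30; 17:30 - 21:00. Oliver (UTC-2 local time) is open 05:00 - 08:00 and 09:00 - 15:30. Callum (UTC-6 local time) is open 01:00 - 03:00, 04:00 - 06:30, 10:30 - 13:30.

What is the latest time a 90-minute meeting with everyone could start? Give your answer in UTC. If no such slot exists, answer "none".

Teo in UTC: 07:00-10:00, 10:30-13:00, 13:30-15:00, 16:30-17:30 (add 2h to convert from UTC-2).
Dmitri in UTC: 07:30-13:30, 16:00-20:00 (subtract 3h to convert from UTC+3).
Farrukh in UTC: 08:00-09:00, 11:00-17:30 (add 7h to convert from UTC-7).
Zara in UTC: 07:00-12:30, 14:30-18:00 (subtract 3h to convert from UTC+3).
Oliver in UTC: 07:00-10:00, 11:00-17:30 (add 2h to convert from UTC-2).
Callum in UTC: 07:00-09:00, 10:00-12:30, 16:30-19:30 (add 6h to convert from UTC-6).
Teo ∩ Dmitri: 07:30-10:00, 10:30-13:00, 16:30-17:30.
Teo ∩ Dmitri ∩ Farrukh: 08:00-09:00, 11:00-13:00, 16:30-17:30.
Teo ∩ Dmitri ∩ Farrukh ∩ Zara: 08:00-09:00, 11:00-12:30, 16:30-17:30.
Teo ∩ Dmitri ∩ Farrukh ∩ Zara ∩ Oliver: 08:00-09:00, 11:00-12:30, 16:30-17:30.
Teo ∩ Dmitri ∩ Farrukh ∩ Zara ∩ Oliver ∩ Callum: 08:00-09:00, 11:00-12:30, 16:30-17:30.
The last common window of at least 90 minutes is 11:00-12:30; a 90-minute meeting can start as late as 11:00 and still end by 12:30.

11:00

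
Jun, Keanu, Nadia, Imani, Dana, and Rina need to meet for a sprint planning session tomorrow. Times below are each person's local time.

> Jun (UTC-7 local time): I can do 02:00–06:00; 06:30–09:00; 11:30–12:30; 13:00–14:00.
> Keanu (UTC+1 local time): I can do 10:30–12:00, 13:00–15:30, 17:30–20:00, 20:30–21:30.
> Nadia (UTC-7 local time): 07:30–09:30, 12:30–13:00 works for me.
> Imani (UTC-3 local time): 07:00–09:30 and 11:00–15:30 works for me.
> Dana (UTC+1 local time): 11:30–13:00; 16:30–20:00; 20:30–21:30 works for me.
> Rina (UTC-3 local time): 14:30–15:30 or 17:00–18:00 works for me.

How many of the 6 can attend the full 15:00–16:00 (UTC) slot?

3

Jun in UTC: 09:00-13:00, 13:30-16:00, 18:30-19:30, 20:00-21:00 (add 7h to convert from UTC-7).
Keanu in UTC: 09:30-11:00, 12:00-14:30, 16:30-19:00, 19:30-20:30 (subtract 1h to convert from UTC+1).
Nadia in UTC: 14:30-16:30, 19:30-20:00 (add 7h to convert from UTC-7).
Imani in UTC: 10:00-12:30, 14:00-18:30 (add 3h to convert from UTC-3).
Dana in UTC: 10:30-12:00, 15:30-19:00, 19:30-20:30 (subtract 1h to convert from UTC+1).
Rina in UTC: 17:30-18:30, 20:00-21:00 (add 3h to convert from UTC-3).
Jun, Nadia, and Imani can make the full 15:00-16:00 slot — that's 3.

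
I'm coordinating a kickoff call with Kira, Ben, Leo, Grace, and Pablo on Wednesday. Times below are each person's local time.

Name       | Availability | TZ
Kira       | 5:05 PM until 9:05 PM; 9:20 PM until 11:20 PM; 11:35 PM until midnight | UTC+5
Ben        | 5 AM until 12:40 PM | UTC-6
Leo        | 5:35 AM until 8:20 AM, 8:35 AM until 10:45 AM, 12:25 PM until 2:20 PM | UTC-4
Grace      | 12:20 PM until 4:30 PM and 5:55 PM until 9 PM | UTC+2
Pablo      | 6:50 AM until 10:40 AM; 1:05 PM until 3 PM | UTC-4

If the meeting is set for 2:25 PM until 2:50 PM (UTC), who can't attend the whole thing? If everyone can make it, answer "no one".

Kira in UTC: 12:05-16:05, 16:20-18:20, 18:35-19:00 (subtract 5h to convert from UTC+5).
Ben in UTC: 11:00-18:40 (add 6h to convert from UTC-6).
Leo in UTC: 09:35-12:20, 12:35-14:45, 16:25-18:20 (add 4h to convert from UTC-4).
Grace in UTC: 10:20-14:30, 15:55-19:00 (subtract 2h to convert from UTC+2).
Pablo in UTC: 10:50-14:40, 17:05-19:00 (add 4h to convert from UTC-4).
Kira: free for 14:25-14:50. Ben: free for 14:25-14:50. Leo: not fully free for 14:25-14:50. Grace: not fully free for 14:25-14:50. Pablo: not fully free for 14:25-14:50.

Grace, Leo, Pablo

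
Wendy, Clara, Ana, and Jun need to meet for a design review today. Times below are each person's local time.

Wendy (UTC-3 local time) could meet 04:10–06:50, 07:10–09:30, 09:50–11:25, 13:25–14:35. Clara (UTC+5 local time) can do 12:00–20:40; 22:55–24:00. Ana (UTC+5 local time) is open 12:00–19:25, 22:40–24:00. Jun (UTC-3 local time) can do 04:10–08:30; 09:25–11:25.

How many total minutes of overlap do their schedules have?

340

Wendy in UTC: 07:10-09:50, 10:10-12:30, 12:50-14:25, 16:25-17:35 (add 3h to convert from UTC-3).
Clara in UTC: 07:00-15:40, 17:55-19:00 (subtract 5h to convert from UTC+5).
Ana in UTC: 07:00-14:25, 17:40-19:00 (subtract 5h to convert from UTC+5).
Jun in UTC: 07:10-11:30, 12:25-14:25 (add 3h to convert from UTC-3).
Wendy ∩ Clara: 07:10-09:50, 10:10-12:30, 12:50-14:25.
Wendy ∩ Clara ∩ Ana: 07:10-09:50, 10:10-12:30, 12:50-14:25.
Wendy ∩ Clara ∩ Ana ∩ Jun: 07:10-09:50, 10:10-11:30, 12:25-12:30, 12:50-14:25.
Summing the common windows: 160 + 80 + 5 + 95 = 340 minutes.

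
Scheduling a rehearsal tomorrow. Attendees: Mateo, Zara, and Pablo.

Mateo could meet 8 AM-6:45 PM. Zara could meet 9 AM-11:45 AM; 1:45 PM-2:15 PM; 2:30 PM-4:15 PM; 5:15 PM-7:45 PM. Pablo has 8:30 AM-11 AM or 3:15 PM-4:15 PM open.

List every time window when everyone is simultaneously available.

09:00-11:00, 15:15-16:15

Mateo ∩ Zara: 09:00-11:45, 13:45-14:15, 14:30-16:15, 17:15-18:45.
Mateo ∩ Zara ∩ Pablo: 09:00-11:00, 15:15-16:15.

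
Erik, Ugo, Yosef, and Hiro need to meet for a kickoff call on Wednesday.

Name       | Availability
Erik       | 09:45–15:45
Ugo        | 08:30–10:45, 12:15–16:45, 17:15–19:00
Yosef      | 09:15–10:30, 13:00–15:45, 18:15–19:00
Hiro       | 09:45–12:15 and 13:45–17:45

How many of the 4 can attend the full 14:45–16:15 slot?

Ugo and Hiro can make the full 14:45-16:15 slot — that's 2.

2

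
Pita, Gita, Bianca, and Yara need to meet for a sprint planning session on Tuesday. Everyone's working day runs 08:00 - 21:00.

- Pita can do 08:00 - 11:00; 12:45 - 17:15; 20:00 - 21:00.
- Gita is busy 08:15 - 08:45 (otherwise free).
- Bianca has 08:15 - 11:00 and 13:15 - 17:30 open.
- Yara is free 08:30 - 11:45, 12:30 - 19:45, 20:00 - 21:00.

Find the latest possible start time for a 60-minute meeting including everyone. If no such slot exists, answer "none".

16:15

Pita free: 08:00-11:00, 12:45-17:15, 20:00-21:00.
Gita free: 08:00-08:15, 08:45-21:00 (invert busy blocks within the working day).
Bianca free: 08:15-11:00, 13:15-17:30.
Yara free: 08:30-11:45, 12:30-19:45, 20:00-21:00.
Pita ∩ Gita: 08:00-08:15, 08:45-11:00, 12:45-17:15, 20:00-21:00.
Pita ∩ Gita ∩ Bianca: 08:45-11:00, 13:15-17:15.
Pita ∩ Gita ∩ Bianca ∩ Yara: 08:45-11:00, 13:15-17:15.
Those are the intersection windows.
The last common window of at least 60 minutes is 13:15-17:15; a 60-minute meeting can start as late as 16:15 and still end by 17:15.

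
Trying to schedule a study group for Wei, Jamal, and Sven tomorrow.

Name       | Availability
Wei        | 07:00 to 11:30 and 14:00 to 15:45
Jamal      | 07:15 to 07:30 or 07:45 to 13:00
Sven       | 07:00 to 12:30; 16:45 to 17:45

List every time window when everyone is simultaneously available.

Wei ∩ Jamal: 07:15-07:30, 07:45-11:30.
Wei ∩ Jamal ∩ Sven: 07:15-07:30, 07:45-11:30.
So the common availability across everyone is 07:15-07:30, 07:45-11:30.

07:15-07:30, 07:45-11:30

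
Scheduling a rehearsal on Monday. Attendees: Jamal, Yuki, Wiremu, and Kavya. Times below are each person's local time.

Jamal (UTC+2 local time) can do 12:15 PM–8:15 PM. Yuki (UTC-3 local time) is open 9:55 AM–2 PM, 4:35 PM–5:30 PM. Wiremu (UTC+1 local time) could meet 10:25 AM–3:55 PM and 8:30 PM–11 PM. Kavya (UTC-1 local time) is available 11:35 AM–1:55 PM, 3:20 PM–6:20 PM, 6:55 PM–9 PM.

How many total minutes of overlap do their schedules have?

Jamal in UTC: 10:15-18:15 (subtract 2h to convert from UTC+2).
Yuki in UTC: 12:55-17:00, 19:35-20:30 (add 3h to convert from UTC-3).
Wiremu in UTC: 09:25-14:55, 19:30-22:00 (subtract 1h to convert from UTC+1).
Kavya in UTC: 12:35-14:55, 16:20-19:20, 19:55-22:00 (add 1h to convert from UTC-1).
Jamal ∩ Yuki: 12:55-17:00.
Jamal ∩ Yuki ∩ Wiremu: 12:55-14:55.
Jamal ∩ Yuki ∩ Wiremu ∩ Kavya: 12:55-14:55.
That's a single block of 120 minutes.

120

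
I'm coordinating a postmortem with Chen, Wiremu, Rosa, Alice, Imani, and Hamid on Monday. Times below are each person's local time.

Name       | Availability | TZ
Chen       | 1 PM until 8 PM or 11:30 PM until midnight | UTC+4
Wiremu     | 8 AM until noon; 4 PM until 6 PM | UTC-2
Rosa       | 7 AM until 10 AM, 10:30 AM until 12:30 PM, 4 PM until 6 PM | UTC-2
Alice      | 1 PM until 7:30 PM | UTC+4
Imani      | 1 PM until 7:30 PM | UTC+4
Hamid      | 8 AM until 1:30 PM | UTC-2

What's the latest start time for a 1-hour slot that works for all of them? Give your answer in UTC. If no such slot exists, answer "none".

13:00

Chen in UTC: 09:00-16:00, 19:30-20:00 (subtract 4h to convert from UTC+4).
Wiremu in UTC: 10:00-14:00, 18:00-20:00 (add 2h to convert from UTC-2).
Rosa in UTC: 09:00-12:00, 12:30-14:30, 18:00-20:00 (add 2h to convert from UTC-2).
Alice in UTC: 09:00-15:30 (subtract 4h to convert from UTC+4).
Imani in UTC: 09:00-15:30 (subtract 4h to convert from UTC+4).
Hamid in UTC: 10:00-15:30 (add 2h to convert from UTC-2).
Chen ∩ Wiremu: 10:00-14:00, 19:30-20:00.
Chen ∩ Wiremu ∩ Rosa: 10:00-12:00, 12:30-14:00, 19:30-20:00.
Chen ∩ Wiremu ∩ Rosa ∩ Alice: 10:00-12:00, 12:30-14:00.
Chen ∩ Wiremu ∩ Rosa ∩ Alice ∩ Imani: 10:00-12:00, 12:30-14:00.
Chen ∩ Wiremu ∩ Rosa ∩ Alice ∩ Imani ∩ Hamid: 10:00-12:00, 12:30-14:00.
The last common window of at least 60 minutes is 12:30-14:00; a 60-minute meeting can start as late as 13:00 and still end by 14:00.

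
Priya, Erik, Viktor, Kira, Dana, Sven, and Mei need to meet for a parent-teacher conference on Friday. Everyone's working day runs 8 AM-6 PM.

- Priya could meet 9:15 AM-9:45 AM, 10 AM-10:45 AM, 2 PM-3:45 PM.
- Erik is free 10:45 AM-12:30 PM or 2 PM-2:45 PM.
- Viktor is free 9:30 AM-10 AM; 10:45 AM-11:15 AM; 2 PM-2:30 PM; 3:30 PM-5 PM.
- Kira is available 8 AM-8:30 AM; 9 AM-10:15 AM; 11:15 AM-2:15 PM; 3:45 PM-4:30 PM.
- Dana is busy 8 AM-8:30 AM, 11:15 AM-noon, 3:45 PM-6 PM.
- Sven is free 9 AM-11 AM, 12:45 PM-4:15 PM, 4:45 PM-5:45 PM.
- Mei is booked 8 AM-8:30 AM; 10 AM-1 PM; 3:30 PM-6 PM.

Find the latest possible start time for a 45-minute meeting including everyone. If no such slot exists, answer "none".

none

Priya free: 09:15-09:45, 10:00-10:45, 14:00-15:45.
Erik free: 10:45-12:30, 14:00-14:45.
Viktor free: 09:30-10:00, 10:45-11:15, 14:00-14:30, 15:30-17:00.
Kira free: 08:00-08:30, 09:00-10:15, 11:15-14:15, 15:45-16:30.
Dana free: 08:30-11:15, 12:00-15:45 (invert busy blocks within the working day).
Sven free: 09:00-11:00, 12:45-16:15, 16:45-17:45.
Mei free: 08:30-10:00, 13:00-15:30 (invert busy blocks within the working day).
Priya ∩ Erik: 14:00-14:45.
Priya ∩ Erik ∩ Viktor: 14:00-14:30.
Priya ∩ Erik ∩ Viktor ∩ Kira: 14:00-14:15.
Priya ∩ Erik ∩ Viktor ∩ Kira ∩ Dana: 14:00-14:15.
Priya ∩ Erik ∩ Viktor ∩ Kira ∩ Dana ∩ Sven: 14:00-14:15.
Priya ∩ Erik ∩ Viktor ∩ Kira ∩ Dana ∩ Sven ∩ Mei: 14:00-14:15.
No common window is at least 45 minutes long.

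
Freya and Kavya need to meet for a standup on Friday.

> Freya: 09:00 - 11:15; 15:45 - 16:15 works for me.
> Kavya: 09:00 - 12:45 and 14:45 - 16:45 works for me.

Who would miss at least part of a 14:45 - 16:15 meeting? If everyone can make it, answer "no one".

Freya: not fully free for 14:45-16:15. Kavya: free for 14:45-16:15.

Freya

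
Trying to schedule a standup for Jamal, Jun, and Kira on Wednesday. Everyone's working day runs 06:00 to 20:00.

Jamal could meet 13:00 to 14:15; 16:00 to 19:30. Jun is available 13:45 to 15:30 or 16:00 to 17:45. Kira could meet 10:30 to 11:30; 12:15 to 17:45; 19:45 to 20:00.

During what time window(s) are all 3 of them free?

13:45-14:15, 16:00-17:45

Jamal ∩ Jun: 13:45-14:15, 16:00-17:45.
Jamal ∩ Jun ∩ Kira: 13:45-14:15, 16:00-17:45.
So the common availability across everyone is 13:45-14:15, 16:00-17:45.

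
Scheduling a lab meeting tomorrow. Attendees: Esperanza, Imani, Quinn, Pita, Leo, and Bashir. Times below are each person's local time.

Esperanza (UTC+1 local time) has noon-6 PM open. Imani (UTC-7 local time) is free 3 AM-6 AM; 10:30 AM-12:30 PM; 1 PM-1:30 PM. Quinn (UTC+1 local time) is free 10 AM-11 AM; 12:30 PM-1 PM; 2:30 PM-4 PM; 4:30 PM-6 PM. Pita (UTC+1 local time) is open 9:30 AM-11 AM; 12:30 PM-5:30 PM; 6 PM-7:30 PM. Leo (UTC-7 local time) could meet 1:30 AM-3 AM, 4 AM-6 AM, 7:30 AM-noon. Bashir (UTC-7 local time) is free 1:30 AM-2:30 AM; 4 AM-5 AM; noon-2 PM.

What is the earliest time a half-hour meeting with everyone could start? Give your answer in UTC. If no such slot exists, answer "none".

Esperanza in UTC: 11:00-17:00 (subtract 1h to convert from UTC+1).
Imani in UTC: 10:00-13:00, 17:30-19:30, 20:00-20:30 (add 7h to convert from UTC-7).
Quinn in UTC: 09:00-10:00, 11:30-12:00, 13:30-15:00, 15:30-17:00 (subtract 1h to convert from UTC+1).
Pita in UTC: 08:30-10:00, 11:30-16:30, 17:00-18:30 (subtract 1h to convert from UTC+1).
Leo in UTC: 08:30-10:00, 11:00-13:00, 14:30-19:00 (add 7h to convert from UTC-7).
Bashir in UTC: 08:30-09:30, 11:00-12:00, 19:00-21:00 (add 7h to convert from UTC-7).
Esperanza ∩ Imani: 11:00-13:00.
Esperanza ∩ Imani ∩ Quinn: 11:30-12:00.
Esperanza ∩ Imani ∩ Quinn ∩ Pita: 11:30-12:00.
Esperanza ∩ Imani ∩ Quinn ∩ Pita ∩ Leo: 11:30-12:00.
Esperanza ∩ Imani ∩ Quinn ∩ Pita ∩ Leo ∩ Bashir: 11:30-12:00.
The first common window of at least 30 minutes is 11:30-12:00, so the earliest start is 11:30.

11:30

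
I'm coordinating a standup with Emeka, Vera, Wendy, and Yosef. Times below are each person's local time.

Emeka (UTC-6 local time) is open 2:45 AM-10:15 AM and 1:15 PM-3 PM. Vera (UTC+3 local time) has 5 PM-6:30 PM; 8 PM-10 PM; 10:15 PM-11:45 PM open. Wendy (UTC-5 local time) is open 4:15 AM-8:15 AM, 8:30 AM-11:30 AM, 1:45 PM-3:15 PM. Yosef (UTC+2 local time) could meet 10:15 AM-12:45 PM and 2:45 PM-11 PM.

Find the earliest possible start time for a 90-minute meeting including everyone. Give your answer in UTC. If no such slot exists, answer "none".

14:00

Emeka in UTC: 08:45-16:15, 19:15-21:00 (add 6h to convert from UTC-6).
Vera in UTC: 14:00-15:30, 17:00-19:00, 19:15-20:45 (subtract 3h to convert from UTC+3).
Wendy in UTC: 09:15-13:15, 13:30-16:30, 18:45-20:15 (add 5h to convert from UTC-5).
Yosef in UTC: 08:15-10:45, 12:45-21:00 (subtract 2h to convert from UTC+2).
Emeka ∩ Vera: 14:00-15:30, 19:15-20:45.
Emeka ∩ Vera ∩ Wendy: 14:00-15:30, 19:15-20:15.
Emeka ∩ Vera ∩ Wendy ∩ Yosef: 14:00-15:30, 19:15-20:15.
Those are the intersection windows.
The first common window of at least 90 minutes is 14:00-15:30, so the earliest start is 14:00.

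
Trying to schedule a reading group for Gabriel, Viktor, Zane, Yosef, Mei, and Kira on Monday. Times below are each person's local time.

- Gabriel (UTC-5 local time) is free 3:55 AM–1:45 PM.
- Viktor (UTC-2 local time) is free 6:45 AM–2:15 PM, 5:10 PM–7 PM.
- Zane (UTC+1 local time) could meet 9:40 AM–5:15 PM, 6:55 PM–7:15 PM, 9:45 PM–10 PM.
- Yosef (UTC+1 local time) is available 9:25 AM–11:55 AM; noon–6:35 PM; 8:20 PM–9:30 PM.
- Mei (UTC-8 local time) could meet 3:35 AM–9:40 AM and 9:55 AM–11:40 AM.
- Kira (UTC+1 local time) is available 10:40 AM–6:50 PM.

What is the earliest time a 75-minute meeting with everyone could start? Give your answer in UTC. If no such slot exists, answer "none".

11:35

Gabriel in UTC: 08:55-18:45 (add 5h to convert from UTC-5).
Viktor in UTC: 08:45-16:15, 19:10-21:00 (add 2h to convert from UTC-2).
Zane in UTC: 08:40-16:15, 17:55-18:15, 20:45-21:00 (subtract 1h to convert from UTC+1).
Yosef in UTC: 08:25-10:55, 11:00-17:35, 19:20-20:30 (subtract 1h to convert from UTC+1).
Mei in UTC: 11:35-17:40, 17:55-19:40 (add 8h to convert from UTC-8).
Kira in UTC: 09:40-17:50 (subtract 1h to convert from UTC+1).
Gabriel ∩ Viktor: 08:55-16:15.
Gabriel ∩ Viktor ∩ Zane: 08:55-16:15.
Gabriel ∩ Viktor ∩ Zane ∩ Yosef: 08:55-10:55, 11:00-16:15.
Gabriel ∩ Viktor ∩ Zane ∩ Yosef ∩ Mei: 11:35-16:15.
Gabriel ∩ Viktor ∩ Zane ∩ Yosef ∩ Mei ∩ Kira: 11:35-16:15.
Those are the intersection windows.
The first common window of at least 75 minutes is 11:35-16:15, so the earliest start is 11:35.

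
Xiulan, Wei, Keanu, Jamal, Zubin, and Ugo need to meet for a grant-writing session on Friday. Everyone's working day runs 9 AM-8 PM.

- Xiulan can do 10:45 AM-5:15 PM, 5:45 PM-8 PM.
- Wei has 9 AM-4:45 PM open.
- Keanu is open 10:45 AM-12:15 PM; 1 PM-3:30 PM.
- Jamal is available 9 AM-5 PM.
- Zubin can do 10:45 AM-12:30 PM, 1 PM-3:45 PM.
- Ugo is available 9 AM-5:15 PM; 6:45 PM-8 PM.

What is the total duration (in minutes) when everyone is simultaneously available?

240

Xiulan ∩ Wei: 10:45-16:45.
Xiulan ∩ Wei ∩ Keanu: 10:45-12:15, 13:00-15:30.
Xiulan ∩ Wei ∩ Keanu ∩ Jamal: 10:45-12:15, 13:00-15:30.
Xiulan ∩ Wei ∩ Keanu ∩ Jamal ∩ Zubin: 10:45-12:15, 13:00-15:30.
Xiulan ∩ Wei ∩ Keanu ∩ Jamal ∩ Zubin ∩ Ugo: 10:45-12:15, 13:00-15:30.
Those are the intersection windows.
Summing the common windows: 90 + 150 = 240 minutes.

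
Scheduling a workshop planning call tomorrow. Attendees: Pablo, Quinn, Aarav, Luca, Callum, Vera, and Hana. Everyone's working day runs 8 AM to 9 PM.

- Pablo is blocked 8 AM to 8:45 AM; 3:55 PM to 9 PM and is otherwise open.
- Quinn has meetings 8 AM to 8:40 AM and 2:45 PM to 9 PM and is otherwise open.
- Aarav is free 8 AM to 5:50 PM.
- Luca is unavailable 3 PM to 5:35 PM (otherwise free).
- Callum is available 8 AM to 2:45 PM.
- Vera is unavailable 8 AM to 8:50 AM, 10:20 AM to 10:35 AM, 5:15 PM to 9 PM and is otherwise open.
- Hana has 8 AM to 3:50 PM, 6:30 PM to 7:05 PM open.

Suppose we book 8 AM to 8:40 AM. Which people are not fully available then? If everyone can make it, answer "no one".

Pablo free: 08:45-15:55 (invert busy blocks within the working day).
Quinn free: 08:40-14:45 (invert busy blocks within the working day).
Aarav free: 08:00-17:50.
Luca free: 08:00-15:00, 17:35-21:00 (invert busy blocks within the working day).
Callum free: 08:00-14:45.
Vera free: 08:50-10:20, 10:35-17:15 (invert busy blocks within the working day).
Hana free: 08:00-15:50, 18:30-19:05.
Pablo: not fully free for 08:00-08:40. Quinn: not fully free for 08:00-08:40. Aarav: free for 08:00-08:40. Luca: free for 08:00-08:40. Callum: free for 08:00-08:40. Vera: not fully free for 08:00-08:40. Hana: free for 08:00-08:40.

Pablo, Quinn, Vera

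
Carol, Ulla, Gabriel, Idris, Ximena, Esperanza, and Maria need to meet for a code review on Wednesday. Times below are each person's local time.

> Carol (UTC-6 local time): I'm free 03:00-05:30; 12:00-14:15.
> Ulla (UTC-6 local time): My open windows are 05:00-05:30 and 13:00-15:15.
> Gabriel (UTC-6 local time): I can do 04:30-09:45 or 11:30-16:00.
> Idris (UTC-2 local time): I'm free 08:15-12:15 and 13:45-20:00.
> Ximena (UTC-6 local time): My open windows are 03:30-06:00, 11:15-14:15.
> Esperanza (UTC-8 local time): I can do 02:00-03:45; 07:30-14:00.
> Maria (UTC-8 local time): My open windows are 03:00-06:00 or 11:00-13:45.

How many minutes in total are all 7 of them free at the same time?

105

Carol in UTC: 09:00-11:30, 18:00-20:15 (add 6h to convert from UTC-6).
Ulla in UTC: 11:00-11:30, 19:00-21:15 (add 6h to convert from UTC-6).
Gabriel in UTC: 10:30-15:45, 17:30-22:00 (add 6h to convert from UTC-6).
Idris in UTC: 10:15-14:15, 15:45-22:00 (add 2h to convert from UTC-2).
Ximena in UTC: 09:30-12:00, 17:15-20:15 (add 6h to convert from UTC-6).
Esperanza in UTC: 10:00-11:45, 15:30-22:00 (add 8h to convert from UTC-8).
Maria in UTC: 11:00-14:00, 19:00-21:45 (add 8h to convert from UTC-8).
Carol ∩ Ulla: 11:00-11:30, 19:00-20:15.
Carol ∩ Ulla ∩ Gabriel: 11:00-11:30, 19:00-20:15.
Carol ∩ Ulla ∩ Gabriel ∩ Idris: 11:00-11:30, 19:00-20:15.
Carol ∩ Ulla ∩ Gabriel ∩ Idris ∩ Ximena: 11:00-11:30, 19:00-20:15.
Carol ∩ Ulla ∩ Gabriel ∩ Idris ∩ Ximena ∩ Esperanza: 11:00-11:30, 19:00-20:15.
Carol ∩ Ulla ∩ Gabriel ∩ Idris ∩ Ximena ∩ Esperanza ∩ Maria: 11:00-11:30, 19:00-20:15.
Summing the common windows: 30 + 75 = 105 minutes.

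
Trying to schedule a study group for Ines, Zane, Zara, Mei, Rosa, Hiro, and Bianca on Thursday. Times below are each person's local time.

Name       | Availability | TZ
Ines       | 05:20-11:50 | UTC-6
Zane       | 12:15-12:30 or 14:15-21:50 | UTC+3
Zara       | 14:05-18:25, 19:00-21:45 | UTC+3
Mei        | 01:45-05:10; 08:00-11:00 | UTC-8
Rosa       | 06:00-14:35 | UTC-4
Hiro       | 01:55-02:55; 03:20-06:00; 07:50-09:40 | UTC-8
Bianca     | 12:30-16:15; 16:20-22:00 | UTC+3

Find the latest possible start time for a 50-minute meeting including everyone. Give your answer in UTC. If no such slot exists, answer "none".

Ines in UTC: 11:20-17:50 (add 6h to convert from UTC-6).
Zane in UTC: 09:15-09:30, 11:15-18:50 (subtract 3h to convert from UTC+3).
Zara in UTC: 11:05-15:25, 16:00-18:45 (subtract 3h to convert from UTC+3).
Mei in UTC: 09:45-13:10, 16:00-19:00 (add 8h to convert from UTC-8).
Rosa in UTC: 10:00-18:35 (add 4h to convert from UTC-4).
Hiro in UTC: 09:55-10:55, 11:20-14:00, 15:50-17:40 (add 8h to convert from UTC-8).
Bianca in UTC: 09:30-13:15, 13:20-19:00 (subtract 3h to convert from UTC+3).
Ines ∩ Zane: 11:20-17:50.
Ines ∩ Zane ∩ Zara: 11:20-15:25, 16:00-17:50.
Ines ∩ Zane ∩ Zara ∩ Mei: 11:20-13:10, 16:00-17:50.
Ines ∩ Zane ∩ Zara ∩ Mei ∩ Rosa: 11:20-13:10, 16:00-17:50.
Ines ∩ Zane ∩ Zara ∩ Mei ∩ Rosa ∩ Hiro: 11:20-13:10, 16:00-17:40.
Ines ∩ Zane ∩ Zara ∩ Mei ∩ Rosa ∩ Hiro ∩ Bianca: 11:20-13:10, 16:00-17:40.
Those are the intersection windows.
The last common window of at least 50 minutes is 16:00-17:40; a 50-minute meeting can start as late as 16:50 and still end by 17:40.

16:50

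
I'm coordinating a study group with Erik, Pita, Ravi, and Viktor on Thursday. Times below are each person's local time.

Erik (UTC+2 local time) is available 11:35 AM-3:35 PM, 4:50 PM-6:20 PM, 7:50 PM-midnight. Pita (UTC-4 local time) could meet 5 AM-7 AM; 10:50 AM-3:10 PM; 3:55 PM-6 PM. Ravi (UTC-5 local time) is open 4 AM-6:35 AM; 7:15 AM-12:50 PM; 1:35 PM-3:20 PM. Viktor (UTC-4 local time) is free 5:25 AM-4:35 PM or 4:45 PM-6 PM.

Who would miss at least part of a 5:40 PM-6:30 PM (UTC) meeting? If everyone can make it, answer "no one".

Erik, Ravi

Erik in UTC: 09:35-13:35, 14:50-16:20, 17:50-22:00 (subtract 2h to convert from UTC+2).
Pita in UTC: 09:00-11:00, 14:50-19:10, 19:55-22:00 (add 4h to convert from UTC-4).
Ravi in UTC: 09:00-11:35, 12:15-17:50, 18:35-20:20 (add 5h to convert from UTC-5).
Viktor in UTC: 09:25-20:35, 20:45-22:00 (add 4h to convert from UTC-4).
Erik: not fully free for 17:40-18:30. Pita: free for 17:40-18:30. Ravi: not fully free for 17:40-18:30. Viktor: free for 17:40-18:30.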